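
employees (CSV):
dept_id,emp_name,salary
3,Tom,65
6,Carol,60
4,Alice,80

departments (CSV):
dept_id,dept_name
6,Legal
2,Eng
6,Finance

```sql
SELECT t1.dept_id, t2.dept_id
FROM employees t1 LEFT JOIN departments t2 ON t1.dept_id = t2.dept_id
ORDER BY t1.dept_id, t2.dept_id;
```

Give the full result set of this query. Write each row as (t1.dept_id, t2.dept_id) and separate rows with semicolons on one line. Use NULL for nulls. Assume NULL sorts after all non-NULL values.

LEFT JOIN keeps every row from `employees`; unmatched rows get NULL for `departments`'s columns.
Matching on t1.dept_id = t2.dept_id.
- dept_id=3: no t2 row matches, row kept with t2 columns NULL.
- dept_id=6: 2 matching t2 row(s), so 2 row(s) emitted.
- dept_id=4: no t2 row matches, row kept with t2 columns NULL.
After projecting and ordering:
t1.dept_id | t2.dept_id
3 | NULL
4 | NULL
6 | 6
6 | 6

(3, NULL); (4, NULL); (6, 6); (6, 6)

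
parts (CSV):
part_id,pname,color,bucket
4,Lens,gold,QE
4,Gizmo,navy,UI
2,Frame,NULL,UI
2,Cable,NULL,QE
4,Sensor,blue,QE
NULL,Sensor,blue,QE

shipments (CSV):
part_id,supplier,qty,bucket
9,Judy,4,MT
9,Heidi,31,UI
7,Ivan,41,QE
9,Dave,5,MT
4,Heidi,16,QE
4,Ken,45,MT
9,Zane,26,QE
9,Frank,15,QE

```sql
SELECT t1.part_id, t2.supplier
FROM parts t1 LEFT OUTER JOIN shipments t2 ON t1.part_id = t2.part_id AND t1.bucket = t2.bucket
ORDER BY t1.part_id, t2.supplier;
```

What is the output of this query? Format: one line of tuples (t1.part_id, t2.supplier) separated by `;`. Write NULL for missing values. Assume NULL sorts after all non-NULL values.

(2, NULL); (2, NULL); (4, Heidi); (4, Heidi); (4, NULL); (NULL, NULL)

LEFT JOIN keeps every row from `parts`; unmatched rows get NULL for `shipments`'s columns.
Matching on t1.part_id = t2.part_id AND t1.bucket = t2.bucket. A NULL in a compared column never satisfies the condition.
- part_id=4, bucket=QE: 1 matching t2 row(s), so 1 row(s) emitted.
- part_id=4, bucket=UI: no t2 row matches, row kept with t2 columns NULL.
- part_id=2, bucket=UI: no t2 row matches, row kept with t2 columns NULL.
- part_id=2, bucket=QE: no t2 row matches, row kept with t2 columns NULL.
- part_id=4, bucket=QE: 1 matching t2 row(s), so 1 row(s) emitted.
- part_id=NULL, bucket=QE: no t2 row matches, row kept with t2 columns NULL.
After projecting and ordering:
t1.part_id | t2.supplier
2 | NULL
2 | NULL
4 | Heidi
4 | Heidi
4 | NULL
NULL | NULL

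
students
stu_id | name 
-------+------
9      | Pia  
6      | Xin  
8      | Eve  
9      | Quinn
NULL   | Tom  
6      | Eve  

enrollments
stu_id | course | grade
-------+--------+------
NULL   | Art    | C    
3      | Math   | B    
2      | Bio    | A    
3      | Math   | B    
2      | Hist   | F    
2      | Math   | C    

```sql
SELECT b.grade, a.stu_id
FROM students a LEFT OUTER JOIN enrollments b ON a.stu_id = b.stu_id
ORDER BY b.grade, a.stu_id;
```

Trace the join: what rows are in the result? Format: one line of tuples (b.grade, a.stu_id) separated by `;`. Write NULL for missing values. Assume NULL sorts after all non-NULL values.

(NULL, 6); (NULL, 6); (NULL, 8); (NULL, 9); (NULL, 9); (NULL, NULL)

LEFT JOIN keeps every row from `students`; unmatched rows get NULL for `enrollments`'s columns.
Matching on a.stu_id = b.stu_id. A NULL in a compared column never satisfies the condition.
- a row (stu_id=9): no match → kept, b columns NULL.
- a row (stu_id=6): no match → kept, b columns NULL.
- a row (stu_id=8): no match → kept, b columns NULL.
- a row (stu_id=9): no match → kept, b columns NULL.
- a row (stu_id=NULL): no match → kept, b columns NULL.
- a row (stu_id=6): no match → kept, b columns NULL.
After projecting and ordering:
b.grade | a.stu_id
NULL | 6
NULL | 6
NULL | 8
NULL | 9
NULL | 9
NULL | NULL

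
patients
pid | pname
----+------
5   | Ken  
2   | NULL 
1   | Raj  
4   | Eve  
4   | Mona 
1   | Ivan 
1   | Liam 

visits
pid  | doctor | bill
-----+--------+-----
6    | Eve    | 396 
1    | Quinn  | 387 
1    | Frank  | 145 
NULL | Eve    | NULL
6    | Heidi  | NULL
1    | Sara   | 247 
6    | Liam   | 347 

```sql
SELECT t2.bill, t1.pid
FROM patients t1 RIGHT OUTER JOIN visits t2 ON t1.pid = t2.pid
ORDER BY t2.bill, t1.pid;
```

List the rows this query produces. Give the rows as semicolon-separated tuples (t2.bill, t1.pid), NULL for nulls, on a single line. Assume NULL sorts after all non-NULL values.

(145, 1); (145, 1); (145, 1); (247, 1); (247, 1); (247, 1); (347, NULL); (387, 1); (387, 1); (387, 1); (396, NULL); (NULL, NULL); (NULL, NULL)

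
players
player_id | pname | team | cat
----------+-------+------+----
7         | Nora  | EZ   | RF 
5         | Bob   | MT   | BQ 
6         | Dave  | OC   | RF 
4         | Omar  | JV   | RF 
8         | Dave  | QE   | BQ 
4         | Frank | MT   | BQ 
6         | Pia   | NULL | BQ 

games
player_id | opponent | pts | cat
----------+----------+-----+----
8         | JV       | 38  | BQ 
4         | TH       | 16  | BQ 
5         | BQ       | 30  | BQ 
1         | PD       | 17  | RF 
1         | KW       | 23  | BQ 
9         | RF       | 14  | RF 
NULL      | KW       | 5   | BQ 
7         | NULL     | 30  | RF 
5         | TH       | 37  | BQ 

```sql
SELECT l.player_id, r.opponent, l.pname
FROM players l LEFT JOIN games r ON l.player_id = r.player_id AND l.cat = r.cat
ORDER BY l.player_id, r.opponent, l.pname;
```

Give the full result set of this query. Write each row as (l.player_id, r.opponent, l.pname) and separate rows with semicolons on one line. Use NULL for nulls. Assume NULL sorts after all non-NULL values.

LEFT JOIN keeps every row from `players`; unmatched rows get NULL for `games`'s columns.
Matching on l.player_id = r.player_id AND l.cat = r.cat. A NULL in a compared column never satisfies the condition.
Matched pairs: 5; unmatched l rows kept: 3.

(4, TH, Frank); (4, NULL, Omar); (5, BQ, Bob); (5, TH, Bob); (6, NULL, Dave); (6, NULL, Pia); (7, NULL, Nora); (8, JV, Dave)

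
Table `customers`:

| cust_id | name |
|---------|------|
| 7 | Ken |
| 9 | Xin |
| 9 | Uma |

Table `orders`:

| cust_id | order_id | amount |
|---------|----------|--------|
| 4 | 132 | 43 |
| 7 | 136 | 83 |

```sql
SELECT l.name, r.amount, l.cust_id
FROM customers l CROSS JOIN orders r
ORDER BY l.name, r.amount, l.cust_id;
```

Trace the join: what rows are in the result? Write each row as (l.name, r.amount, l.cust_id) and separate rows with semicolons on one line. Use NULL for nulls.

(Ken, 43, 7); (Ken, 83, 7); (Uma, 43, 9); (Uma, 83, 9); (Xin, 43, 9); (Xin, 83, 9)

CROSS JOIN pairs every row of `customers` with every row of `orders`: 3 × 2 = 6 rows.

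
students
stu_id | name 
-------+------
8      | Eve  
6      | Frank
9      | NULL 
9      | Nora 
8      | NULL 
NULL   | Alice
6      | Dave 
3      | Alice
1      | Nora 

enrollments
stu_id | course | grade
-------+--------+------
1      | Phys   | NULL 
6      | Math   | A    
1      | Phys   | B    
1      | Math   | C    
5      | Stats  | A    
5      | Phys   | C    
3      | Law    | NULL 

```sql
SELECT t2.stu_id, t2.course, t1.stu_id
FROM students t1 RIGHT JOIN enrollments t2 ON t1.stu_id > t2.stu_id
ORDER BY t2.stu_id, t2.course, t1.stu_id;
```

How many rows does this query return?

43

RIGHT JOIN keeps every row from `enrollments`; unmatched rows get NULL for `students`'s columns.
Matching on t1.stu_id > t2.stu_id. A NULL in a compared column never satisfies the condition.
- stu_id=8: 7 matching t2 row(s), so 7 row(s) emitted.
- stu_id=6: 6 matching t2 row(s), so 6 row(s) emitted.
- stu_id=9: 7 matching t2 row(s), so 7 row(s) emitted.
- stu_id=9: 7 matching t2 row(s), so 7 row(s) emitted.
- stu_id=8: 7 matching t2 row(s), so 7 row(s) emitted.
- stu_id=NULL: no matching t2 row.
- stu_id=6: 6 matching t2 row(s), so 6 row(s) emitted.
- stu_id=3: 3 matching t2 row(s), so 3 row(s) emitted.
- stu_id=1: no matching t2 row.
- every t2 row matched at least one t1 row.
Total: 43 rows.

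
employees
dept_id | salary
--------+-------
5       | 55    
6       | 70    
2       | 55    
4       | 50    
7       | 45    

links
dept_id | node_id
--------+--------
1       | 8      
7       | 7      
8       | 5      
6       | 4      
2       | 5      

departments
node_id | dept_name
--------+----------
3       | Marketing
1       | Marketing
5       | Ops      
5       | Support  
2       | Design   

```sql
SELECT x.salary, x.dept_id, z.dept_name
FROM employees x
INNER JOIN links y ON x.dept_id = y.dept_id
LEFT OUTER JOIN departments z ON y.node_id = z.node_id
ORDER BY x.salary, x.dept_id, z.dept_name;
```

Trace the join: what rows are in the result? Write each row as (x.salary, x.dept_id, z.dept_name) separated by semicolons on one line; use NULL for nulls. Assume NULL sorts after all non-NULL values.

(45, 7, NULL); (55, 2, Ops); (55, 2, Support); (70, 6, NULL)

Step 1 — x INNER JOIN y on dept_id → 3 row(s).
Then LEFT JOIN `departments z` on node_id: each of those 3 rows is kept; rows whose y.node_id has no match in z get NULL for z's columns.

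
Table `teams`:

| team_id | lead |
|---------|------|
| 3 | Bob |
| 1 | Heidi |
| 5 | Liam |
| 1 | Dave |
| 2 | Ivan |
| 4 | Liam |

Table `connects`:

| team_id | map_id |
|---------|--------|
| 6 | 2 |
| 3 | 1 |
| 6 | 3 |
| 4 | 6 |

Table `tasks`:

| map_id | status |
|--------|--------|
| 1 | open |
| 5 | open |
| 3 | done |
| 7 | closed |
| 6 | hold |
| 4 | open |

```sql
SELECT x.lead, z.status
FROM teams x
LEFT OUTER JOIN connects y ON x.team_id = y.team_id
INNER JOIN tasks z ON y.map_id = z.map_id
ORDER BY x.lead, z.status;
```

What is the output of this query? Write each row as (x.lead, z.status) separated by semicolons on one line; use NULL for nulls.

(Bob, open); (Liam, hold)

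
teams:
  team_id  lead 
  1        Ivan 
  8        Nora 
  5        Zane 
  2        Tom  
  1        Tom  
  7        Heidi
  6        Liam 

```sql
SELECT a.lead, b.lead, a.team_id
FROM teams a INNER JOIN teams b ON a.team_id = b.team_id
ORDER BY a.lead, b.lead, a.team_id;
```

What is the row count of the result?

9

INNER JOIN keeps only pairs where the ON condition holds.
Matching on a.team_id = b.team_id.
- a (team_id=1) pairs with 2 row(s) of b.
- a (team_id=8) pairs with 1 row(s) of b.
- a (team_id=5) pairs with 1 row(s) of b.
- a (team_id=2) pairs with 1 row(s) of b.
- a (team_id=1) pairs with 2 row(s) of b.
- a (team_id=7) pairs with 1 row(s) of b.
- a (team_id=6) pairs with 1 row(s) of b.
Total: 9 rows.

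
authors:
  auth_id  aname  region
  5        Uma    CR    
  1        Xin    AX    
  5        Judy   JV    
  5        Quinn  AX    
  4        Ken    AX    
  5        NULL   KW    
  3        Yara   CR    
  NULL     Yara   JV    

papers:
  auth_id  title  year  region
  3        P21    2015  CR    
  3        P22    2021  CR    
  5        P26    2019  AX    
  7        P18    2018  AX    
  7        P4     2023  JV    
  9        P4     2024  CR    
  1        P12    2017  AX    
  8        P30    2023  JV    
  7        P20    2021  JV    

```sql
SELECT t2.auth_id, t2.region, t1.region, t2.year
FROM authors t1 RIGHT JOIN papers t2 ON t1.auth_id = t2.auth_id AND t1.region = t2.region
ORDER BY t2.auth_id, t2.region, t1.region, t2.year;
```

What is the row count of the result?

RIGHT JOIN keeps every row from `papers`; unmatched rows get NULL for `authors`'s columns.
Matching on t1.auth_id = t2.auth_id AND t1.region = t2.region. A NULL in a compared column never satisfies the condition.
- t1[0] auth_id=5, region=CR → no match.
- t1[1] auth_id=1, region=AX → 1 match(es) in t2 → 1 row(s).
- t1[2] auth_id=5, region=JV → no match.
- t1[3] auth_id=5, region=AX → 1 match(es) in t2 → 1 row(s).
- t1[4] auth_id=4, region=AX → no match.
- t1[5] auth_id=5, region=KW → no match.
- t1[6] auth_id=3, region=CR → 2 match(es) in t2 → 2 row(s).
- t1[7] auth_id=NULL, region=JV → no match.
- 5 row(s) from t2 found no t1 partner → padded with NULL.
Total: 4 matched + 5 padded = 9 rows.

9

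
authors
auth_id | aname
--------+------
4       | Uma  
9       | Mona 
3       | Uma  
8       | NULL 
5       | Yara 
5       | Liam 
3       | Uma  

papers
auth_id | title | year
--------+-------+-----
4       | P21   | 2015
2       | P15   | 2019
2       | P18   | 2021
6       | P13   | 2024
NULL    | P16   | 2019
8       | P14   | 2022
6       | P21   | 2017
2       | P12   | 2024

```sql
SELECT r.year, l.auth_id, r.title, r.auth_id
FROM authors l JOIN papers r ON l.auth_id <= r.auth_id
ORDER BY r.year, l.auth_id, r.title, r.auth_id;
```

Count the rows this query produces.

19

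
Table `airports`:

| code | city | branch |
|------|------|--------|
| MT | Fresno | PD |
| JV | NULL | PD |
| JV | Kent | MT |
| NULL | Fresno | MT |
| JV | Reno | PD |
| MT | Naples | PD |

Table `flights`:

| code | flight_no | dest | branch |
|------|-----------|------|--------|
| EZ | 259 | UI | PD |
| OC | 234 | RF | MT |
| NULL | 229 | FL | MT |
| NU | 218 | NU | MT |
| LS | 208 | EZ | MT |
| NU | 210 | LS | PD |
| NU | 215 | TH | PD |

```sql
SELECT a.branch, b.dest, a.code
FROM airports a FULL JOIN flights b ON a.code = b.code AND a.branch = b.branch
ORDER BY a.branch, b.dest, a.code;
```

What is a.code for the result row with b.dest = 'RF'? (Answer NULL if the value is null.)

NULL

FULL OUTER JOIN keeps every row from both sides; unmatched rows get NULL for the other side's columns.
Matching on a.code = b.code AND a.branch = b.branch. A NULL in a compared column never satisfies the condition.
Matched pairs: 0; unmatched a rows kept: 6; unmatched b rows kept: 7.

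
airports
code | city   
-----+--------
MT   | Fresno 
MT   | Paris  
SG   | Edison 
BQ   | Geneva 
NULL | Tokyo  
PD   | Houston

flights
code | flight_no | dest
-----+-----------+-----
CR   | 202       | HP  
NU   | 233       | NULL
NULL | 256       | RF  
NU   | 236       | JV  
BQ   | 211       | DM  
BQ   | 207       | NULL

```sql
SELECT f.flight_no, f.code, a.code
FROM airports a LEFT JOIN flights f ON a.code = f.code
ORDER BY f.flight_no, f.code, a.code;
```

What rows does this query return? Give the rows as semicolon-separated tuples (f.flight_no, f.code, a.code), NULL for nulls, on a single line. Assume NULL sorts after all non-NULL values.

LEFT JOIN keeps every row from `airports`; unmatched rows get NULL for `flights`'s columns.
Matching on a.code = f.code. A NULL in a compared column never satisfies the condition.
Matched pairs: 2; unmatched a rows kept: 5.

(207, BQ, BQ); (211, BQ, BQ); (NULL, NULL, MT); (NULL, NULL, MT); (NULL, NULL, PD); (NULL, NULL, SG); (NULL, NULL, NULL)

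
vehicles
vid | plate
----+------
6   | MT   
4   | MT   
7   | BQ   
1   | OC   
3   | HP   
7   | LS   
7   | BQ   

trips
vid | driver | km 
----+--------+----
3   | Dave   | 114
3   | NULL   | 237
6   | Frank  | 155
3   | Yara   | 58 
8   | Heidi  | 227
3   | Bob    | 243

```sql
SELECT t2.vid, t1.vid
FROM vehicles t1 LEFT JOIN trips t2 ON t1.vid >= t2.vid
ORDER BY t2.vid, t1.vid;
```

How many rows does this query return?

29

LEFT JOIN keeps every row from `vehicles`; unmatched rows get NULL for `trips`'s columns.
Matching on t1.vid >= t2.vid.
- t1 (vid=6) pairs with 5 row(s) of t2.
- t1 (vid=4) pairs with 4 row(s) of t2.
- t1 (vid=7) pairs with 5 row(s) of t2.
- t1 (vid=1) has no partner → padded with NULL.
- t1 (vid=3) pairs with 4 row(s) of t2.
- t1 (vid=7) pairs with 5 row(s) of t2.
- t1 (vid=7) pairs with 5 row(s) of t2.
Total: 28 matched + 1 padded = 29 rows.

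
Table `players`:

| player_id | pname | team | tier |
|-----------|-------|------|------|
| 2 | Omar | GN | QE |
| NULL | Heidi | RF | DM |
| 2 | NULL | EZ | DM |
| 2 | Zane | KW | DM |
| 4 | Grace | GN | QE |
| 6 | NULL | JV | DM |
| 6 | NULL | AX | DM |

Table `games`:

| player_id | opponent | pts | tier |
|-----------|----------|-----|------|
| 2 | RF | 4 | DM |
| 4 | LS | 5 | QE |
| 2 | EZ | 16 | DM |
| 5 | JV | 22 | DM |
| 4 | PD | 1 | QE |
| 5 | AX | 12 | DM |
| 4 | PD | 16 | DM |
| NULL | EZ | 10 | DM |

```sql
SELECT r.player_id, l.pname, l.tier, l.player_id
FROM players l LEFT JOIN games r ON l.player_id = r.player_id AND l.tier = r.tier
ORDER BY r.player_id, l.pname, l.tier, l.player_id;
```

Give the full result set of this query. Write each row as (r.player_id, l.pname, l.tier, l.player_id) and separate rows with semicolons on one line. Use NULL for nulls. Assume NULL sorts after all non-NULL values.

(2, Zane, DM, 2); (2, Zane, DM, 2); (2, NULL, DM, 2); (2, NULL, DM, 2); (4, Grace, QE, 4); (4, Grace, QE, 4); (NULL, Heidi, DM, NULL); (NULL, Omar, QE, 2); (NULL, NULL, DM, 6); (NULL, NULL, DM, 6)

LEFT JOIN keeps every row from `players`; unmatched rows get NULL for `games`'s columns.
Matching on l.player_id = r.player_id AND l.tier = r.tier. A NULL in a compared column never satisfies the condition.
Matched pairs: 6; unmatched l rows kept: 4.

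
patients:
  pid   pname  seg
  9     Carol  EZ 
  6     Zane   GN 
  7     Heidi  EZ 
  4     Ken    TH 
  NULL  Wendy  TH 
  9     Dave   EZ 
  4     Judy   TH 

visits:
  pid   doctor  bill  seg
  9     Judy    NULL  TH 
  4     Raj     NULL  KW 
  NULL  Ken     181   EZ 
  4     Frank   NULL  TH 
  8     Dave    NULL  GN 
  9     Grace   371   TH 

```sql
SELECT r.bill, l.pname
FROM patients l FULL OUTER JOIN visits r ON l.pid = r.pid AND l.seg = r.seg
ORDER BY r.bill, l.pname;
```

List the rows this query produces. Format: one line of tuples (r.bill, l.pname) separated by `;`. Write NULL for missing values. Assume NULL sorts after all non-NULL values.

(181, NULL); (371, NULL); (NULL, Carol); (NULL, Dave); (NULL, Heidi); (NULL, Judy); (NULL, Ken); (NULL, Wendy); (NULL, Zane); (NULL, NULL); (NULL, NULL); (NULL, NULL)

FULL OUTER JOIN keeps every row from both sides; unmatched rows get NULL for the other side's columns.
Matching on l.pid = r.pid AND l.seg = r.seg. A NULL in a compared column never satisfies the condition.
Matched pairs: 2; unmatched l rows kept: 5; unmatched r rows kept: 5.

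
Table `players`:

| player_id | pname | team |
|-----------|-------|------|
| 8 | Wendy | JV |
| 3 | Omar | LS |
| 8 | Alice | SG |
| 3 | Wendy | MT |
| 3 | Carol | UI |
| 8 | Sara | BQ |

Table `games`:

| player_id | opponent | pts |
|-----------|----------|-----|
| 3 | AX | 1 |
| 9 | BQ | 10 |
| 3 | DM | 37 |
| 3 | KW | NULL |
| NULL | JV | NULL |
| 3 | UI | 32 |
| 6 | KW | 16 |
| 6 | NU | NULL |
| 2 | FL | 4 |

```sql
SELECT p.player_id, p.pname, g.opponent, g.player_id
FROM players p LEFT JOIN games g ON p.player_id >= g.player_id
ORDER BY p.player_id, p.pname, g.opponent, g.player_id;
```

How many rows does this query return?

LEFT JOIN keeps every row from `players`; unmatched rows get NULL for `games`'s columns.
Matching on p.player_id >= g.player_id. A NULL in a compared column never satisfies the condition.
- p row (player_id=8): matches 7 g row(s) → 7 output row(s).
- p row (player_id=3): matches 5 g row(s) → 5 output row(s).
- p row (player_id=8): matches 7 g row(s) → 7 output row(s).
- p row (player_id=3): matches 5 g row(s) → 5 output row(s).
- p row (player_id=3): matches 5 g row(s) → 5 output row(s).
- p row (player_id=8): matches 7 g row(s) → 7 output row(s).
Total: 36 rows.

36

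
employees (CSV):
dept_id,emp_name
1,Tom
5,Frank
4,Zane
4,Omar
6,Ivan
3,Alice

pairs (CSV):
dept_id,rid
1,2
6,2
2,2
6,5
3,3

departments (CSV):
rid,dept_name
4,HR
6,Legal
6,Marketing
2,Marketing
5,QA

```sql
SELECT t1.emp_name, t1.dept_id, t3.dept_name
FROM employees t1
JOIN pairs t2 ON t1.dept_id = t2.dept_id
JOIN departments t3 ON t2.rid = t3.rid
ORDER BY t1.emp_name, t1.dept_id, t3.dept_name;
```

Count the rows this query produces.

Evaluate left to right. First `employees t1 INNER JOIN pairs t2` on dept_id: 4 row(s).
Then INNER JOIN `departments t3` on rid: keep only rows whose t2.rid appears in t3.
Result: 3 row(s).

3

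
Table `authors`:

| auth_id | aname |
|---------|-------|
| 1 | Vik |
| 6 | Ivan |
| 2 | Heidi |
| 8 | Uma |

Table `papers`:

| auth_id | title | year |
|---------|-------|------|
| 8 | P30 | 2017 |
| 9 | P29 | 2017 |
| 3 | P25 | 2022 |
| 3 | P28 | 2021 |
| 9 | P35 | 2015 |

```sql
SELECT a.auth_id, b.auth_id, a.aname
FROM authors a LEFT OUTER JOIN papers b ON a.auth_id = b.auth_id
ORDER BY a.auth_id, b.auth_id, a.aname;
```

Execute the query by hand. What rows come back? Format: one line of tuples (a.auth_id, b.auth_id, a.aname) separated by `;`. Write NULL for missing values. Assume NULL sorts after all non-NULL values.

(1, NULL, Vik); (2, NULL, Heidi); (6, NULL, Ivan); (8, 8, Uma)

LEFT JOIN keeps every row from `authors`; unmatched rows get NULL for `papers`'s columns.
Matching on a.auth_id = b.auth_id.
Matched pairs: 1; unmatched a rows kept: 3.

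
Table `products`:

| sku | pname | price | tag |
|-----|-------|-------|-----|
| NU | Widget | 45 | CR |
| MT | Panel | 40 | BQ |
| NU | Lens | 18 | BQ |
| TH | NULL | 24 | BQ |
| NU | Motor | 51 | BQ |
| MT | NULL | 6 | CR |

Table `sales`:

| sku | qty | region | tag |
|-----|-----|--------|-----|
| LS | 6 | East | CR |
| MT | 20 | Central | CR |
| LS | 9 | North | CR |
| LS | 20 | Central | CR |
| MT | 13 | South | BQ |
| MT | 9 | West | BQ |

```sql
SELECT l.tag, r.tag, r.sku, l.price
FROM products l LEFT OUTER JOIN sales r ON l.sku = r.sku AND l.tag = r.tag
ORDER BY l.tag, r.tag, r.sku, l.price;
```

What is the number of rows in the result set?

7

LEFT JOIN keeps every row from `products`; unmatched rows get NULL for `sales`'s columns.
Matching on l.sku = r.sku AND l.tag = r.tag.
- l row (sku=NU, tag=CR): no match → kept, r columns NULL.
- l row (sku=MT, tag=BQ): matches 2 r row(s) → 2 output row(s).
- l row (sku=NU, tag=BQ): no match → kept, r columns NULL.
- l row (sku=TH, tag=BQ): no match → kept, r columns NULL.
- l row (sku=NU, tag=BQ): no match → kept, r columns NULL.
- l row (sku=MT, tag=CR): matches 1 r row(s) → 1 output row(s).
Total: 3 matched + 4 padded = 7 rows.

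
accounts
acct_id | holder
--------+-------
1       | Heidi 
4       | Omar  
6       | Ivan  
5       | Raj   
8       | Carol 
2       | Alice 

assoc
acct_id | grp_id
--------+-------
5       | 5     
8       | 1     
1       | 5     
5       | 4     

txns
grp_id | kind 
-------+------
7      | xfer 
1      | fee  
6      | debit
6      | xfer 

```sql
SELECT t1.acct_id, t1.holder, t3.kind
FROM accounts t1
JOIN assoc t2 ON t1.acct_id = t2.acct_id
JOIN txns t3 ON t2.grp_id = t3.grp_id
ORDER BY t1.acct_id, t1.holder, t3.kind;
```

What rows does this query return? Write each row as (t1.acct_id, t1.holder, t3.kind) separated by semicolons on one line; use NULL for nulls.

Evaluate left to right. First `accounts t1 INNER JOIN assoc t2` on acct_id: 4 row(s).
Then INNER JOIN `txns t3` on grp_id: keep only rows whose t2.grp_id appears in t3.

(8, Carol, fee)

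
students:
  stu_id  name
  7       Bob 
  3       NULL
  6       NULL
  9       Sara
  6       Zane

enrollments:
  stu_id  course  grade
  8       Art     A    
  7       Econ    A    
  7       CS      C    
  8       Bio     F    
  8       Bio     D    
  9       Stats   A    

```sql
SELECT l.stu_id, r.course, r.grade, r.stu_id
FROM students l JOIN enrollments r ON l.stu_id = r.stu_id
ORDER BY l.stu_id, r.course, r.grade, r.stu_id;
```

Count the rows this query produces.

INNER JOIN keeps only pairs where the ON condition holds.
Matching on l.stu_id = r.stu_id.
- l row (stu_id=7): matches 2 r row(s) → 2 output row(s).
- l row (stu_id=3): no match → dropped.
- l row (stu_id=6): no match → dropped.
- l row (stu_id=9): matches 1 r row(s) → 1 output row(s).
- l row (stu_id=6): no match → dropped.
Total: 3 rows.

3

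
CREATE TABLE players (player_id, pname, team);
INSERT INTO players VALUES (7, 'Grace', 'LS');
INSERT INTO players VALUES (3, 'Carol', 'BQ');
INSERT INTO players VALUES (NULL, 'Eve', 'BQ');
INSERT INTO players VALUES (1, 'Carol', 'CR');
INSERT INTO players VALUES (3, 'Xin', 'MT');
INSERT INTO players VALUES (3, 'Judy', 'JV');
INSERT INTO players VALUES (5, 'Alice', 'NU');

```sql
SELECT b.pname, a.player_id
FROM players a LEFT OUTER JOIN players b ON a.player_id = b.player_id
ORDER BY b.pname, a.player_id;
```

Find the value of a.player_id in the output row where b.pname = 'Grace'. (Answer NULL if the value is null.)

LEFT JOIN keeps every row from `players a`; unmatched rows get NULL for `players b`'s columns.
Matching on a.player_id = b.player_id. A NULL in a compared column never satisfies the condition.
- a[0] player_id=7 → 1 match(es) in b → 1 row(s).
- a[1] player_id=3 → 3 match(es) in b → 3 row(s).
- a[2] player_id=NULL → no match; kept with NULLs on the b side.
- a[3] player_id=1 → 1 match(es) in b → 1 row(s).
- a[4] player_id=3 → 3 match(es) in b → 3 row(s).
- a[5] player_id=3 → 3 match(es) in b → 3 row(s).
- a[6] player_id=5 → 1 match(es) in b → 1 row(s).

7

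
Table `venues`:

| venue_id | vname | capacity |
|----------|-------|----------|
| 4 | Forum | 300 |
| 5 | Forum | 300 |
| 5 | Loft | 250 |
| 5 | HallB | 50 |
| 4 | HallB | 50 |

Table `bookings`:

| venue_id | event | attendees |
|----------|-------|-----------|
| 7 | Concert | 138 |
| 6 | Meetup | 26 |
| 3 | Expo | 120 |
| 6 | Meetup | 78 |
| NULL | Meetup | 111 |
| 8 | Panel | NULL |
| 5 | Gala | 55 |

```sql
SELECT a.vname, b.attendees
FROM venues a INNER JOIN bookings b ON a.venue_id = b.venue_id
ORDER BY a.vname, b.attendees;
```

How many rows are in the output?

INNER JOIN keeps only pairs where the ON condition holds.
Matching on a.venue_id = b.venue_id. A NULL in a compared column never satisfies the condition.
- a[0] venue_id=4 → no match; dropped.
- a[1] venue_id=5 → 1 match(es) in b → 1 row(s).
- a[2] venue_id=5 → 1 match(es) in b → 1 row(s).
- a[3] venue_id=5 → 1 match(es) in b → 1 row(s).
- a[4] venue_id=4 → no match; dropped.
Total: 3 rows.

3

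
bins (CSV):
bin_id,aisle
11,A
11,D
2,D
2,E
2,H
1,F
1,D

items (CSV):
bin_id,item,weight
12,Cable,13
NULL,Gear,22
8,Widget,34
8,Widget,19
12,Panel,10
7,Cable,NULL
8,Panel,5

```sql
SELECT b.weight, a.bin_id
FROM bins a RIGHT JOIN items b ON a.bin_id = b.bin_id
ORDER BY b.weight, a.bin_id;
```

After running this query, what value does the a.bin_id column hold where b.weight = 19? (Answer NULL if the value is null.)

RIGHT JOIN keeps every row from `items`; unmatched rows get NULL for `bins`'s columns.
Matching on a.bin_id = b.bin_id. A NULL in a compared column never satisfies the condition.
Matched pairs: 0; unmatched b rows kept: 7.

NULL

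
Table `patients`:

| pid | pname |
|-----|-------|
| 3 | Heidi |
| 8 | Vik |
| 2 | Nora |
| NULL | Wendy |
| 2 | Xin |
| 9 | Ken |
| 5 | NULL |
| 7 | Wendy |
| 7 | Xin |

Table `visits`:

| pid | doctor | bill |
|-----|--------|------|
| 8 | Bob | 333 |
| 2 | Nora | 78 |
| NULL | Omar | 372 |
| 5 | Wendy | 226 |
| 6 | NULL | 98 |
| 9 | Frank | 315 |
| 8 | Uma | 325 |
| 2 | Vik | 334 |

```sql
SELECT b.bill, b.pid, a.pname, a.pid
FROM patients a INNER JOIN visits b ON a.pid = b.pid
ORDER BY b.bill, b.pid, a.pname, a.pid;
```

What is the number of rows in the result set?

8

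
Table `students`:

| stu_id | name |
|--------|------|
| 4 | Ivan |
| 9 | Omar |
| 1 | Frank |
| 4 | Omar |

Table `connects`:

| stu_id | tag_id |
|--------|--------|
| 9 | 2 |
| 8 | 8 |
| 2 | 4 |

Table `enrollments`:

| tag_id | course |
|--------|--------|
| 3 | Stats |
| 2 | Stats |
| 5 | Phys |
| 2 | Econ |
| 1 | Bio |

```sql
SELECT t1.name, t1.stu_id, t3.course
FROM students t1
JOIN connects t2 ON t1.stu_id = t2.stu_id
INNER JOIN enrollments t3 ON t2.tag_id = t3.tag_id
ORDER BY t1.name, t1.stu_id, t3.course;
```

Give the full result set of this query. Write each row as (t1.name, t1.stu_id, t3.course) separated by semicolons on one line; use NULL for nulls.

Evaluate left to right. First `students t1 INNER JOIN connects t2` on stu_id: 1 row(s).
Then INNER JOIN `enrollments t3` on tag_id: keep only rows whose t2.tag_id appears in t3.

(Omar, 9, Econ); (Omar, 9, Stats)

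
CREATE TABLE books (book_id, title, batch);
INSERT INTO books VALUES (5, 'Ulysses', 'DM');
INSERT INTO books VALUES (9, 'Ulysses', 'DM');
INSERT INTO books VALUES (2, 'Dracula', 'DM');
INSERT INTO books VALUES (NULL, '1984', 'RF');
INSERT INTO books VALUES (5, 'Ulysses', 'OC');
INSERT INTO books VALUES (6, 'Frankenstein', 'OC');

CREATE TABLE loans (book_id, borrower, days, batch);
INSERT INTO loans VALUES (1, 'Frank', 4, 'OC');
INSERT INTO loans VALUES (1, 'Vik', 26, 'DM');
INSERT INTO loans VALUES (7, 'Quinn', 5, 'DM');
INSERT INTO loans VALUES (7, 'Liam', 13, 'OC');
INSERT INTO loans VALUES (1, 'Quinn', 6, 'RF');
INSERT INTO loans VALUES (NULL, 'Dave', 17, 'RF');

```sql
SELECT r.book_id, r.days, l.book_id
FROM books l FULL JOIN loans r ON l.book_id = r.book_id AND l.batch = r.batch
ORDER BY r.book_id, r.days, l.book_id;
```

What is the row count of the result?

FULL OUTER JOIN keeps every row from both sides; unmatched rows get NULL for the other side's columns.
Matching on l.book_id = r.book_id AND l.batch = r.batch. A NULL in a compared column never satisfies the condition.
- l (book_id=5, batch=DM) has no partner → padded with NULL.
- l (book_id=9, batch=DM) has no partner → padded with NULL.
- l (book_id=2, batch=DM) has no partner → padded with NULL.
- l (book_id=NULL, batch=RF) has no partner → padded with NULL.
- l (book_id=5, batch=OC) has no partner → padded with NULL.
- l (book_id=6, batch=OC) has no partner → padded with NULL.
- 6 row(s) from r found no l partner → padded with NULL.
Total: 0 matched + 12 padded = 12 rows.

12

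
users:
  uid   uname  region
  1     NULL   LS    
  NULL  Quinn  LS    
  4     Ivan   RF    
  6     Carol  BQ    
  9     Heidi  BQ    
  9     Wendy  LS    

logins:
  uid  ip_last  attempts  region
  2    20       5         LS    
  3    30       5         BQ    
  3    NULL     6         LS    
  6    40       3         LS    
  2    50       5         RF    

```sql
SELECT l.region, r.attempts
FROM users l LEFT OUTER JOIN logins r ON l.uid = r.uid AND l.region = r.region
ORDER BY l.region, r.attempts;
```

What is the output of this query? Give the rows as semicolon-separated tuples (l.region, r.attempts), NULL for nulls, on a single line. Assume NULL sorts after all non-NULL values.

LEFT JOIN keeps every row from `users`; unmatched rows get NULL for `logins`'s columns.
Matching on l.uid = r.uid AND l.region = r.region. A NULL in a compared column never satisfies the condition.
Matched pairs: 0; unmatched l rows kept: 6.

(BQ, NULL); (BQ, NULL); (LS, NULL); (LS, NULL); (LS, NULL); (RF, NULL)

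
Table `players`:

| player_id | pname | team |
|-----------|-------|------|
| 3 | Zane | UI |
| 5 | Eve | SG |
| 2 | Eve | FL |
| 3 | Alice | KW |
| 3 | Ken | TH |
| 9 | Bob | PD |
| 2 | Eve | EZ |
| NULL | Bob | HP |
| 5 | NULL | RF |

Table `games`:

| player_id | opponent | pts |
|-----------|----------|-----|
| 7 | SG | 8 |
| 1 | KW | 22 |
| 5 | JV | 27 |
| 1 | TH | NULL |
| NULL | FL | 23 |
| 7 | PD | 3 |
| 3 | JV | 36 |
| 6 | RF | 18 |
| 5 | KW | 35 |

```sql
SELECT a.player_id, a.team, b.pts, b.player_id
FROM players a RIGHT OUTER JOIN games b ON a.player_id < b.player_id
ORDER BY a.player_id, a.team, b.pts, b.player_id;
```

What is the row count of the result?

RIGHT JOIN keeps every row from `games`; unmatched rows get NULL for `players`'s columns.
Matching on a.player_id < b.player_id. A NULL in a compared column never satisfies the condition.
Matched pairs: 33; unmatched b rows kept: 3.
Total: 33 matched + 3 padded = 36 rows.

36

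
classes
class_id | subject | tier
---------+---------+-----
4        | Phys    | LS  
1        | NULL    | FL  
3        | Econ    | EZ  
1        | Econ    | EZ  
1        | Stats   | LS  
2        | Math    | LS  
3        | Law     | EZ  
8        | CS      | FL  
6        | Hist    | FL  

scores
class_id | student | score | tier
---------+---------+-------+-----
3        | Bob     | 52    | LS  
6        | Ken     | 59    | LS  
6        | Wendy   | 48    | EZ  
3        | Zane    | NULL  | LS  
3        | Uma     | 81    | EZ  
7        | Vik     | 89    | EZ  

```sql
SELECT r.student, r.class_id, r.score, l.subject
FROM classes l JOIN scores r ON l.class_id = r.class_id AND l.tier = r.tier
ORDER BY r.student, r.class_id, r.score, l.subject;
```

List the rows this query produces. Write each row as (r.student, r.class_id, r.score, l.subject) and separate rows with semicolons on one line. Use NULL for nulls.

(Uma, 3, 81, Econ); (Uma, 3, 81, Law)

INNER JOIN keeps only pairs where the ON condition holds.
Matching on l.class_id = r.class_id AND l.tier = r.tier.
- l row (class_id=4, tier=LS): no match → dropped.
- l row (class_id=1, tier=FL): no match → dropped.
- l row (class_id=3, tier=EZ): matches 1 r row(s) → 1 output row(s).
- l row (class_id=1, tier=EZ): no match → dropped.
- l row (class_id=1, tier=LS): no match → dropped.
- l row (class_id=2, tier=LS): no match → dropped.
- l row (class_id=3, tier=EZ): matches 1 r row(s) → 1 output row(s).
- l row (class_id=8, tier=FL): no match → dropped.
- l row (class_id=6, tier=FL): no match → dropped.
After projecting and ordering:
r.student | r.class_id | r.score | l.subject
Uma | 3 | 81 | Econ
Uma | 3 | 81 | Law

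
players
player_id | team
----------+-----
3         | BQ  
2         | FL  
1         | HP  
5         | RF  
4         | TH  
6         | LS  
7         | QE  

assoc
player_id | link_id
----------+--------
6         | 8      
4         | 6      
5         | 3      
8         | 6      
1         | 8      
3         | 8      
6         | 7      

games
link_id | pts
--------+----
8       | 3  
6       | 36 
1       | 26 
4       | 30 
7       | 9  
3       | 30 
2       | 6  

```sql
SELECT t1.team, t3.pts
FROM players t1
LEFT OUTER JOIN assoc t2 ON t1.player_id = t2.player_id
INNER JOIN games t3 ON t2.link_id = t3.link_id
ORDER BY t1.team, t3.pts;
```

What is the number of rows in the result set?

6

Evaluate left to right. First `players t1 LEFT JOIN assoc t2` on player_id: 8 row(s).
Then INNER JOIN `games t3` on link_id: keep only rows whose t2.link_id appears in t3.
Result: 6 row(s).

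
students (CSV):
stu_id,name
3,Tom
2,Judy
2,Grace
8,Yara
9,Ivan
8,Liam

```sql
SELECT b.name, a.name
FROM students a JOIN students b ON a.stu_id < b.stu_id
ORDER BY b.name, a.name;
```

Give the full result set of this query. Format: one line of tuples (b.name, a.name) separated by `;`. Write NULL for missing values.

INNER JOIN keeps only pairs where the ON condition holds.
Matching on a.stu_id < b.stu_id.
- a row (stu_id=3): matches 3 b row(s) → 3 output row(s).
- a row (stu_id=2): matches 4 b row(s) → 4 output row(s).
- a row (stu_id=2): matches 4 b row(s) → 4 output row(s).
- a row (stu_id=8): matches 1 b row(s) → 1 output row(s).
- a row (stu_id=9): no match → dropped.
- a row (stu_id=8): matches 1 b row(s) → 1 output row(s).

(Ivan, Grace); (Ivan, Judy); (Ivan, Liam); (Ivan, Tom); (Ivan, Yara); (Liam, Grace); (Liam, Judy); (Liam, Tom); (Tom, Grace); (Tom, Judy); (Yara, Grace); (Yara, Judy); (Yara, Tom)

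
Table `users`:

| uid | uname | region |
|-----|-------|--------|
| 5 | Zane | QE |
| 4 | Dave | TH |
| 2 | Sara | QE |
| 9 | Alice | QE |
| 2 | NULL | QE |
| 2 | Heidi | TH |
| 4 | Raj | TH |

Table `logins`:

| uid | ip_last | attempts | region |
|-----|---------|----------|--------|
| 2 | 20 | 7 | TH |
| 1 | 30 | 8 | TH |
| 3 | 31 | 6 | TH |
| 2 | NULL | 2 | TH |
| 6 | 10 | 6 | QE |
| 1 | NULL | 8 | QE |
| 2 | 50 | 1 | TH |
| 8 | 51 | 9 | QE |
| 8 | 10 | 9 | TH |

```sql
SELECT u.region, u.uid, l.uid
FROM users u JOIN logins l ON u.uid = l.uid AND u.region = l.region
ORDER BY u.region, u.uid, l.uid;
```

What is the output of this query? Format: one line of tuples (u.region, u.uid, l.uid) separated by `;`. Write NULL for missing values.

INNER JOIN keeps only pairs where the ON condition holds.
Matching on u.uid = l.uid AND u.region = l.region.
- uid=5, region=QE: no matching l row, dropped.
- uid=4, region=TH: no matching l row, dropped.
- uid=2, region=QE: no matching l row, dropped.
- uid=9, region=QE: no matching l row, dropped.
- uid=2, region=QE: no matching l row, dropped.
- uid=2, region=TH: 3 matching l row(s), so 3 row(s) emitted.
- uid=4, region=TH: no matching l row, dropped.
After projecting and ordering:
u.region | u.uid | l.uid
TH | 2 | 2
TH | 2 | 2
TH | 2 | 2

(TH, 2, 2); (TH, 2, 2); (TH, 2, 2)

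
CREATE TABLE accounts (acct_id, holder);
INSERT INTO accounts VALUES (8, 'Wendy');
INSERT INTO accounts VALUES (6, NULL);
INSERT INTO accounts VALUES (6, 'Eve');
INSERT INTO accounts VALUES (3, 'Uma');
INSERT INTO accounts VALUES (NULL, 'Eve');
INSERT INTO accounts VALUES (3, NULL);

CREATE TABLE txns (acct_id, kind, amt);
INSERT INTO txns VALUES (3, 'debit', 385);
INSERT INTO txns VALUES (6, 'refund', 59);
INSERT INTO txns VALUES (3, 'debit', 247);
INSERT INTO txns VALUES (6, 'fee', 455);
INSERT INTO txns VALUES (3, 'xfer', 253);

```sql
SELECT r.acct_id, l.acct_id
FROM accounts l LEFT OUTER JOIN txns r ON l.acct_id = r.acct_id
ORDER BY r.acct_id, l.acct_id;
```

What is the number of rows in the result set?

LEFT JOIN keeps every row from `accounts`; unmatched rows get NULL for `txns`'s columns.
Matching on l.acct_id = r.acct_id. A NULL in a compared column never satisfies the condition.
- acct_id=8: no r row matches, row kept with r columns NULL.
- acct_id=6: 2 matching r row(s), so 2 row(s) emitted.
- acct_id=6: 2 matching r row(s), so 2 row(s) emitted.
- acct_id=3: 3 matching r row(s), so 3 row(s) emitted.
- acct_id=NULL: no r row matches, row kept with r columns NULL.
- acct_id=3: 3 matching r row(s), so 3 row(s) emitted.
Total: 10 matched + 2 padded = 12 rows.

12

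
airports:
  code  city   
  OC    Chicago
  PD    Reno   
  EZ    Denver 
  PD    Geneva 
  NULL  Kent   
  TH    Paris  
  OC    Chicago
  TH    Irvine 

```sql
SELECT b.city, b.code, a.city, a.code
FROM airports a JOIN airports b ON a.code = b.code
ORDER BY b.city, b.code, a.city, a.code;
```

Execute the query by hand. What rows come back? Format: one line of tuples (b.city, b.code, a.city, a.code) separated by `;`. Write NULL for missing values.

(Chicago, OC, Chicago, OC); (Chicago, OC, Chicago, OC); (Chicago, OC, Chicago, OC); (Chicago, OC, Chicago, OC); (Denver, EZ, Denver, EZ); (Geneva, PD, Geneva, PD); (Geneva, PD, Reno, PD); (Irvine, TH, Irvine, TH); (Irvine, TH, Paris, TH); (Paris, TH, Irvine, TH); (Paris, TH, Paris, TH); (Reno, PD, Geneva, PD); (Reno, PD, Reno, PD)

INNER JOIN keeps only pairs where the ON condition holds.
Matching on a.code = b.code. A NULL in a compared column never satisfies the condition.
Matched pairs: 13.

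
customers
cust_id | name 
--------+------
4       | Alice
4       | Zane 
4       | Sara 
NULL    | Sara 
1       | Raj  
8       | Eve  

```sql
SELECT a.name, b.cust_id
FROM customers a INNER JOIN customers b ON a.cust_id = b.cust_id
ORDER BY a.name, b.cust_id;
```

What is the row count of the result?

INNER JOIN keeps only pairs where the ON condition holds.
Matching on a.cust_id = b.cust_id. A NULL in a compared column never satisfies the condition.
Matched pairs: 11.
Total: 11 rows.

11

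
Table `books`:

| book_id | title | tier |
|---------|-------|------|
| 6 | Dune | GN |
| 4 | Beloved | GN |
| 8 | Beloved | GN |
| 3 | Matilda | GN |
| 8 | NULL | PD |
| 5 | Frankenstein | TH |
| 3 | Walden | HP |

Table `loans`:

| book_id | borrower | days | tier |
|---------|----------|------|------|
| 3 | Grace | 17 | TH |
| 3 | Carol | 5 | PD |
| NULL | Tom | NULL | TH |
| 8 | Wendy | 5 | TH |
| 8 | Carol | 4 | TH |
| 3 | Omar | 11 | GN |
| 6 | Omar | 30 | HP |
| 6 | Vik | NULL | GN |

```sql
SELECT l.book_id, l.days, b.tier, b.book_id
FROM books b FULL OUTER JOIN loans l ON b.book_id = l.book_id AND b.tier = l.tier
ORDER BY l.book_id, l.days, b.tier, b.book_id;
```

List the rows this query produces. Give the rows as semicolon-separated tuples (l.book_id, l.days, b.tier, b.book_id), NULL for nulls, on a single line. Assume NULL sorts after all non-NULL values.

(3, 5, NULL, NULL); (3, 11, GN, 3); (3, 17, NULL, NULL); (6, 30, NULL, NULL); (6, NULL, GN, 6); (8, 4, NULL, NULL); (8, 5, NULL, NULL); (NULL, NULL, GN, 4); (NULL, NULL, GN, 8); (NULL, NULL, HP, 3); (NULL, NULL, PD, 8); (NULL, NULL, TH, 5); (NULL, NULL, NULL, NULL)

FULL OUTER JOIN keeps every row from both sides; unmatched rows get NULL for the other side's columns.
Matching on b.book_id = l.book_id AND b.tier = l.tier. A NULL in a compared column never satisfies the condition.
Matched pairs: 2; unmatched b rows kept: 5; unmatched l rows kept: 6.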